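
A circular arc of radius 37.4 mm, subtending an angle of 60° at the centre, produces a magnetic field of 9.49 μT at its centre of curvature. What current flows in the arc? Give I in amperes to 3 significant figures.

I ≈ 3.39 A

For a circular arc, B = μ₀Iφ/(4πR) with φ in radians; here φ = 1.047 rad.
So I = 4πRB/(μ₀φ) = 4π × 0.0374 × 9.49×10⁻⁶ / (4π×10⁻⁷ × 1.047) = 3.39 A.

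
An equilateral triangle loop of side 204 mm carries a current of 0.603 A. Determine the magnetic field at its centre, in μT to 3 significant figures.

B ≈ 5.32 μT

Each side is a finite straight segment at perpendicular distance d = a/(2 tan(π/3)) = 0.05889 m from the centre, with end-angles ±π/3.
One side contributes B₁ = (μ₀I/4πd)·2 sin(π/3) = 1.77×10⁻⁶ T.
All 3 sides add in the same direction: B = 3 × 1.77×10⁻⁶ = 5.32×10⁻⁶ T.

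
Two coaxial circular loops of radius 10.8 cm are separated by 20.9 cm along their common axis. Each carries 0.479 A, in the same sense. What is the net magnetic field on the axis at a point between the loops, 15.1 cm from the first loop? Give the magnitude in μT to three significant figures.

Each loop contributes B = μ₀IR²/[2(R²+z²)^(3/2)] on the axis, with z measured from that loop.
Loop 1 (z = 0.151 m): B₁ = 5.49×10⁻⁷ T. Loop 2 (z = 0.058 m): B₂ = 1.91×10⁻⁶ T.
The fields add: B = B₁ + B₂ = 2.45×10⁻⁶ T.

B ≈ 2.45 μT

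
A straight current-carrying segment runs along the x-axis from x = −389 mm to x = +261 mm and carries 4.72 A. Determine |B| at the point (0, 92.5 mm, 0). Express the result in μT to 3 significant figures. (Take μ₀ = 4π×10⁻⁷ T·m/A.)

For a finite straight segment, B = (μ₀I/4πd)(sinθ₁ + sinθ₂), where θ₁, θ₂ are the angles from the perpendicular to each end.
The perpendicular distance is d = 0.0925 m; the end-offsets along the wire are a = 0.389 m and b = 0.261 m.
sinθ₁ = 0.389/√(0.389²+0.0925²) = 0.9729; sinθ₂ = 0.261/√(0.261²+0.0925²) = 0.9426.
B = (4π×10⁻⁷ × 4.72) / (4π × 0.0925) × (0.9729 + 0.9426) = 9.77×10⁻⁶ T.

B ≈ 9.77 μT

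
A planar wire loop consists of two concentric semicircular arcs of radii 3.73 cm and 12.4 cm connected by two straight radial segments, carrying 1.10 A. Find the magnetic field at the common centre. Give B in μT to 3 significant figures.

B ≈ 6.48 μT

The radial connectors point toward the centre, so dl × r̂ = 0 and they contribute nothing.
Each semicircle gives μ₀I/(4R): inner arc 9.26×10⁻⁶ T, outer arc 2.79×10⁻⁶ T.
The two arcs carry current in opposite angular senses, so their fields oppose: B = |9.26×10⁻⁶ − 2.79×10⁻⁶| = 6.48×10⁻⁶ T.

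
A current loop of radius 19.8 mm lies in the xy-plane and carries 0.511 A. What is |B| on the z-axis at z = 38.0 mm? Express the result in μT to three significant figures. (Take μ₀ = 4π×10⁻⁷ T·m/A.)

On the axis of a circular loop, B = μ₀IR² / [2(R²+z²)^(3/2)].
R² + z² = (0.0198)² + (0.038)² = 0.001836 m², and (R²+z²)^(3/2) = 7.87×10⁻⁵ m³.
B = (4π×10⁻⁷ × 0.511 × 0.000392) / (2 × 7.87×10⁻⁵) = 1.60×10⁻⁶ T.

B ≈ 1.60 μT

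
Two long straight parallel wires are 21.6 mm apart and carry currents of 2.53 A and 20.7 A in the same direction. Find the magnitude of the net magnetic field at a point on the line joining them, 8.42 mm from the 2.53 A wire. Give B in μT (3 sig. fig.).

Each long wire gives B = μ₀I/(2πd). Distances are d₁ = 0.00842 m and d₂ = 0.01318 m.
B₁ = 6.01×10⁻⁵ T, B₂ = 3.14×10⁻⁴ T.
Between parallel currents the two contributions point in opposite directions, so they subtract. B = |B₁ − B₂| = |6.01×10⁻⁵ − 3.14×10⁻⁴| = 2.54×10⁻⁴ T.

B ≈ 254 μT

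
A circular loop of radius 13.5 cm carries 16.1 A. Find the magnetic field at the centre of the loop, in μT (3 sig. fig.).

B ≈ 74.9 μT

At the centre of a circular loop the Biot–Savart law gives B = μ₀I/(2R).
B = (4π×10⁻⁷ × 16.1) / (2 × 0.135) = 7.49×10⁻⁵ T.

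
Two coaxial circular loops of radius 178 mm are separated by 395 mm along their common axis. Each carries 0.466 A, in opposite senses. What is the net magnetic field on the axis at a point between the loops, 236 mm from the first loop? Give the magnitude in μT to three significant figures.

B ≈ 0.323 μT

Each loop contributes B = μ₀IR²/[2(R²+z²)^(3/2)] on the axis, with z measured from that loop.
Loop 1 (z = 0.236 m): B₁ = 3.59×10⁻⁷ T. Loop 2 (z = 0.159 m): B₂ = 6.82×10⁻⁷ T.
The fields oppose: B = |B₁ − B₂| = 3.23×10⁻⁷ T.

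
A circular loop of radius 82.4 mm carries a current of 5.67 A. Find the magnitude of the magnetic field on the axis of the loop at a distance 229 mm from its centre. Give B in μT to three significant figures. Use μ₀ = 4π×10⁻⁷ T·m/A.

On the axis of a circular loop, B = μ₀IR² / [2(R²+z²)^(3/2)].
R² + z² = (0.0824)² + (0.229)² = 0.05923 m², and (R²+z²)^(3/2) = 1.44×10⁻² m³.
B = (4π×10⁻⁷ × 5.67 × 0.00679) / (2 × 1.44×10⁻²) = 1.68×10⁻⁶ T.

B ≈ 1.68 μT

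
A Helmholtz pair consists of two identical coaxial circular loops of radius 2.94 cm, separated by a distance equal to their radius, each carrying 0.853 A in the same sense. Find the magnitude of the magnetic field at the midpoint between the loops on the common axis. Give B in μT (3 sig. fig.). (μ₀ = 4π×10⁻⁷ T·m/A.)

Each loop contributes B = μ₀IR²/[2(R²+z²)^(3/2)] on the axis, with z measured from that loop.
Loop 1 (z = 0.0147 m): B₁ = 1.30×10⁻⁵ T. Loop 2 (z = 0.0147 m): B₂ = 1.30×10⁻⁵ T.
The fields add: B = B₁ + B₂ = 2.61×10⁻⁵ T.

B ≈ 26.1 μT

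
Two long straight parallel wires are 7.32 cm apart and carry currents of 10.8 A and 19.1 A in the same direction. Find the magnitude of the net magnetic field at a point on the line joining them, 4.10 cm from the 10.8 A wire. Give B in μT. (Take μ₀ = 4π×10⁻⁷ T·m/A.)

Each long wire gives B = μ₀I/(2πd). Distances are d₁ = 0.041 m and d₂ = 0.0322 m.
B₁ = 5.27×10⁻⁵ T, B₂ = 1.19×10⁻⁴ T.
Between parallel currents the two contributions point in opposite directions, so they subtract. B = |B₁ − B₂| = |5.27×10⁻⁵ − 1.19×10⁻⁴| = 6.60×10⁻⁵ T.

B ≈ 66.0 μT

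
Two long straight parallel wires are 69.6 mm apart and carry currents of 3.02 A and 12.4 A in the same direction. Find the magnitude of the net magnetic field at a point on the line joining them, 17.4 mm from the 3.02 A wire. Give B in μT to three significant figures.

Each long wire gives B = μ₀I/(2πd). Distances are d₁ = 0.0174 m and d₂ = 0.0522 m.
B₁ = 3.47×10⁻⁵ T, B₂ = 4.75×10⁻⁵ T.
Between parallel currents the two contributions point in opposite directions, so they subtract. B = |B₁ − B₂| = |3.47×10⁻⁵ − 4.75×10⁻⁵| = 1.28×10⁻⁵ T.

B ≈ 12.8 μT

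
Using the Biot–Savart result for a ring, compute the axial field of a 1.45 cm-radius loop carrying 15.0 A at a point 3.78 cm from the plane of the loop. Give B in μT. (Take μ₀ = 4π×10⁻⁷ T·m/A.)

B ≈ 29.9 μT

On the axis of a circular loop, B = μ₀IR² / [2(R²+z²)^(3/2)].
R² + z² = (0.0145)² + (0.0378)² = 0.001639 m², and (R²+z²)^(3/2) = 6.64×10⁻⁵ m³.
B = (4π×10⁻⁷ × 15.0 × 0.0002102) / (2 × 6.64×10⁻⁵) = 2.99×10⁻⁵ T.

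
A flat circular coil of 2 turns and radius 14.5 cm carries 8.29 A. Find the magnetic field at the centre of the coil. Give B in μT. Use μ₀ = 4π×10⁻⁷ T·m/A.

For an N-turn flat coil, B = Nμ₀I/(2R) with R = 0.145 m.
B = 2 × 3.59×10⁻⁵ T = 7.18×10⁻⁵ T.

B ≈ 71.8 μT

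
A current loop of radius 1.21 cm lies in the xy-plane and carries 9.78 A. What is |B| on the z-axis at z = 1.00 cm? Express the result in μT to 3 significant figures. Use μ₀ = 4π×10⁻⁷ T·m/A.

B ≈ 233 μT

On the axis of a circular loop, B = μ₀IR² / [2(R²+z²)^(3/2)].
R² + z² = (0.0121)² + (0.01)² = 0.0002464 m², and (R²+z²)^(3/2) = 3.87×10⁻⁶ m³.
B = (4π×10⁻⁷ × 9.78 × 0.0001464) / (2 × 3.87×10⁻⁶) = 2.33×10⁻⁴ T.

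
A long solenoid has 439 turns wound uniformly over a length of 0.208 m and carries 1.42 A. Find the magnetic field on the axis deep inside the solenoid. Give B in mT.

B ≈ 3.77 mT

Inside a long solenoid, B = μ₀nI with n = 2111 turns/m.
B = 4π×10⁻⁷ × 2111 × 1.42 = 3.77×10⁻³ T.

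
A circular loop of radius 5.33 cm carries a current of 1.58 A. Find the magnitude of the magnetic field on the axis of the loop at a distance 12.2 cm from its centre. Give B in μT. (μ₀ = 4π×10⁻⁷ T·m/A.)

B ≈ 1.20 μT

On the axis of a circular loop, B = μ₀IR² / [2(R²+z²)^(3/2)].
R² + z² = (0.0533)² + (0.122)² = 0.01772 m², and (R²+z²)^(3/2) = 2.36×10⁻³ m³.
B = (4π×10⁻⁷ × 1.58 × 0.002841) / (2 × 2.36×10⁻³) = 1.20×10⁻⁶ T.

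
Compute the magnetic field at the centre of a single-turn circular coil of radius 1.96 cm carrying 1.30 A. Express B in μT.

B ≈ 41.7 μT

At the centre of a circular loop the Biot–Savart law gives B = μ₀I/(2R).
B = (4π×10⁻⁷ × 1.30) / (2 × 0.0196) = 4.17×10⁻⁵ T.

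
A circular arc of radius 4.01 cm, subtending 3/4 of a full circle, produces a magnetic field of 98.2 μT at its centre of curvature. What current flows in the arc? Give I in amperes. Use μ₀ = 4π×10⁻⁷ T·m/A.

For a circular arc, B = μ₀Iφ/(4πR) with φ in radians; here φ = 4.712 rad.
So I = 4πRB/(μ₀φ) = 4π × 0.0401 × 9.82×10⁻⁵ / (4π×10⁻⁷ × 4.712) = 8.36 A.

I ≈ 8.36 A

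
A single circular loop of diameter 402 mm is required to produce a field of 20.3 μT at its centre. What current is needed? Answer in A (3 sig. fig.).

At the centre of a circular loop B = μ₀I/(2R), so I = 2RB/μ₀.
With R = 0.201 m, I = 2 × 0.201 × 2.03×10⁻⁵ / (4π×10⁻⁷) = 6.49 A.

I ≈ 6.49 A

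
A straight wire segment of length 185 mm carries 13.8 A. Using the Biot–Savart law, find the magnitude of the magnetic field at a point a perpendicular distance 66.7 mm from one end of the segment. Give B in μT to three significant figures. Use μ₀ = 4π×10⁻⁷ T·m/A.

For a finite straight segment, B = (μ₀I/4πd)(sinθ₁ + sinθ₂), where θ₁, θ₂ are the angles from the perpendicular to each end.
The perpendicular foot is at one end, so the two end-offsets along the wire are 0 and L = 0.185 m.
sinθ₁ = 0/√(0²+0.0667²) = 0.0000; sinθ₂ = 0.185/√(0.185²+0.0667²) = 0.9407.
B = (4π×10⁻⁷ × 13.8) / (4π × 0.0667) × (0.0000 + 0.9407) = 1.95×10⁻⁵ T.

B ≈ 19.5 μT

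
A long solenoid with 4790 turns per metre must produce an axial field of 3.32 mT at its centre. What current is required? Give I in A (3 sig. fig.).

Inside a long solenoid B = μ₀nI with n = 4790 m⁻¹, so I = B/(μ₀n).
I = 3.32×10⁻³ / (4π×10⁻⁷ × 4790) = 0.552 A.

I ≈ 0.552 A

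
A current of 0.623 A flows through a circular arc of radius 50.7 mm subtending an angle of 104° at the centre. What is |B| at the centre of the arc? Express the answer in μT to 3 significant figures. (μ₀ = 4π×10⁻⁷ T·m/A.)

The Biot–Savart field of a circular arc at its centre is B = μ₀Iφ/(4πR), with φ = 1.815 rad.
B = (4π×10⁻⁷ × 0.623 × 1.815) / (4π × 0.0507) = 2.23×10⁻⁶ T.

B ≈ 2.23 μT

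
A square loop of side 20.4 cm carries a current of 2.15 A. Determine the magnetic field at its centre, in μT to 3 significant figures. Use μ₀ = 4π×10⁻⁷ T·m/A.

B ≈ 11.9 μT

Each side is a finite straight segment at perpendicular distance d = a/(2 tan(π/4)) = 0.102 m from the centre, with end-angles ±π/4.
One side contributes B₁ = (μ₀I/4πd)·2 sin(π/4) = 2.98×10⁻⁶ T.
All 4 sides add in the same direction: B = 4 × 2.98×10⁻⁶ = 1.19×10⁻⁵ T.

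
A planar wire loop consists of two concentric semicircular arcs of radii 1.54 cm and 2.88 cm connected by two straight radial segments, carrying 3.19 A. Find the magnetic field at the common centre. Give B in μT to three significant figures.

B ≈ 30.3 μT

The radial connectors point toward the centre, so dl × r̂ = 0 and they contribute nothing.
Each semicircle gives μ₀I/(4R): inner arc 6.51×10⁻⁵ T, outer arc 3.48×10⁻⁵ T.
The two arcs carry current in opposite angular senses, so their fields oppose: B = |6.51×10⁻⁵ − 3.48×10⁻⁵| = 3.03×10⁻⁵ T.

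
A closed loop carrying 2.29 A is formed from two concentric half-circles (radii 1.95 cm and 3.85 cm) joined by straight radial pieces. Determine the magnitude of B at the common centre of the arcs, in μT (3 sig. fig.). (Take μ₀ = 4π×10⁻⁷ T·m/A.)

B ≈ 18.2 μT

The radial connectors point toward the centre, so dl × r̂ = 0 and they contribute nothing.
Each semicircle gives μ₀I/(4R): inner arc 3.69×10⁻⁵ T, outer arc 1.87×10⁻⁵ T.
The two arcs carry current in opposite angular senses, so their fields oppose: B = |3.69×10⁻⁵ − 1.87×10⁻⁵| = 1.82×10⁻⁵ T.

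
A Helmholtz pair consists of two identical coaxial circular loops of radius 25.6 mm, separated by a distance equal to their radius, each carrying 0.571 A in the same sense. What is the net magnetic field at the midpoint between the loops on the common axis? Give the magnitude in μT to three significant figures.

B ≈ 20.1 μT

Each loop contributes B = μ₀IR²/[2(R²+z²)^(3/2)] on the axis, with z measured from that loop.
Loop 1 (z = 0.0128 m): B₁ = 1.00×10⁻⁵ T. Loop 2 (z = 0.0128 m): B₂ = 1.00×10⁻⁵ T.
The fields add: B = B₁ + B₂ = 2.01×10⁻⁵ T.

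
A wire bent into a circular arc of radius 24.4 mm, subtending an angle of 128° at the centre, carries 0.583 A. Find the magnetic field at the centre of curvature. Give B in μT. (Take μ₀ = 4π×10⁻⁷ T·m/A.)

B ≈ 5.34 μT

The Biot–Savart field of a circular arc at its centre is B = μ₀Iφ/(4πR), with φ = 2.234 rad.
B = (4π×10⁻⁷ × 0.583 × 2.234) / (4π × 0.0244) = 5.34×10⁻⁶ T.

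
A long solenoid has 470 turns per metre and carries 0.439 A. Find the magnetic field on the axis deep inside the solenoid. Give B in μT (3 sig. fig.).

Inside a long solenoid, B = μ₀nI with n = 470 turns/m.
B = 4π×10⁻⁷ × 470 × 0.439 = 2.59×10⁻⁴ T.

B ≈ 259 μT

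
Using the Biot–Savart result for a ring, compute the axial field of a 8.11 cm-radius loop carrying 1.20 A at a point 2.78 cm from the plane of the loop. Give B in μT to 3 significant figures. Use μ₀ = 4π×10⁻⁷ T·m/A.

On the axis of a circular loop, B = μ₀IR² / [2(R²+z²)^(3/2)].
R² + z² = (0.0811)² + (0.0278)² = 0.00735 m², and (R²+z²)^(3/2) = 6.30×10⁻⁴ m³.
B = (4π×10⁻⁷ × 1.20 × 0.006577) / (2 × 6.30×10⁻⁴) = 7.87×10⁻⁶ T.

B ≈ 7.87 μT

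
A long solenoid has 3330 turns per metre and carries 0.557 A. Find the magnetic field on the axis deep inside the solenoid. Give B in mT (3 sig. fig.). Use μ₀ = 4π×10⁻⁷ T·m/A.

B ≈ 2.33 mT

Inside a long solenoid, B = μ₀nI with n = 3330 turns/m.
B = 4π×10⁻⁷ × 3330 × 0.557 = 2.33×10⁻³ T.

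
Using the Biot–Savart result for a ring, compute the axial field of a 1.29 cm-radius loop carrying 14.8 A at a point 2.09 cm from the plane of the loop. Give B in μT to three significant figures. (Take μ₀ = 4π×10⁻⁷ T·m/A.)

B ≈ 104 μT

On the axis of a circular loop, B = μ₀IR² / [2(R²+z²)^(3/2)].
R² + z² = (0.0129)² + (0.0209)² = 0.0006032 m², and (R²+z²)^(3/2) = 1.48×10⁻⁵ m³.
B = (4π×10⁻⁷ × 14.8 × 0.0001664) / (2 × 1.48×10⁻⁵) = 1.04×10⁻⁴ T.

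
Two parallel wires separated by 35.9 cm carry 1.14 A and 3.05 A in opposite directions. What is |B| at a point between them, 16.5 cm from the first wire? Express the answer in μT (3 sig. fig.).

Each long wire gives B = μ₀I/(2πd). Distances are d₁ = 0.165 m and d₂ = 0.194 m.
B₁ = 1.38×10⁻⁶ T, B₂ = 3.14×10⁻⁶ T.
Between antiparallel currents both contributions point the same way, so they add. B = B₁ + B₂ = 1.38×10⁻⁶ + 3.14×10⁻⁶ = 4.53×10⁻⁶ T.

B ≈ 4.53 μT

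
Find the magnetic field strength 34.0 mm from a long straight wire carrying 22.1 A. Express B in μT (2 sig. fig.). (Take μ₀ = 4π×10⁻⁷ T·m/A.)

B ≈ 130 μT

For an infinitely long straight wire, B = μ₀I/(2πd).
B = (4π×10⁻⁷ × 22.1) / (2π × 0.034) = 1.30×10⁻⁴ T.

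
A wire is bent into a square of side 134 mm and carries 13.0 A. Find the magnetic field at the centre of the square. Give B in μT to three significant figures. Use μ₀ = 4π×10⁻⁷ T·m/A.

Each side is a finite straight segment at perpendicular distance d = a/(2 tan(π/4)) = 0.067 m from the centre, with end-angles ±π/4.
One side contributes B₁ = (μ₀I/4πd)·2 sin(π/4) = 2.74×10⁻⁵ T.
All 4 sides add in the same direction: B = 4 × 2.74×10⁻⁵ = 1.10×10⁻⁴ T.

B ≈ 110 μT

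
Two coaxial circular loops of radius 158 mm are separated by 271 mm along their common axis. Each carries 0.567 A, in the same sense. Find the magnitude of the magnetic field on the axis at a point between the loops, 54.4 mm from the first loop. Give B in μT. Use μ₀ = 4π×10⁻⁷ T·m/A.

Each loop contributes B = μ₀IR²/[2(R²+z²)^(3/2)] on the axis, with z measured from that loop.
Loop 1 (z = 0.0544 m): B₁ = 1.91×10⁻⁶ T. Loop 2 (z = 0.2166 m): B₂ = 4.61×10⁻⁷ T.
The fields add: B = B₁ + B₂ = 2.37×10⁻⁶ T.

B ≈ 2.37 μT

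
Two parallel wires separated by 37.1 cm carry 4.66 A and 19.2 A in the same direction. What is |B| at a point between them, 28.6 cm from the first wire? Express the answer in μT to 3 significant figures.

Each long wire gives B = μ₀I/(2πd). Distances are d₁ = 0.286 m and d₂ = 0.085 m.
B₁ = 3.26×10⁻⁶ T, B₂ = 4.52×10⁻⁵ T.
Between parallel currents the two contributions point in opposite directions, so they subtract. B = |B₁ − B₂| = |3.26×10⁻⁶ − 4.52×10⁻⁵| = 4.19×10⁻⁵ T.

B ≈ 41.9 μT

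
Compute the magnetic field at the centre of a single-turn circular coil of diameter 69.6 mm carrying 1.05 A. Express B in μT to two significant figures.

B ≈ 19 μT

At the centre of a circular loop the Biot–Savart law gives B = μ₀I/(2R) (so R = 0.0348 m).
B = (4π×10⁻⁷ × 1.05) / (2 × 0.0348) = 1.90×10⁻⁵ T.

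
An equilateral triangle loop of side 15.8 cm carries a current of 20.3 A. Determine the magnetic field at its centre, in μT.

B ≈ 231 μT

Each side is a finite straight segment at perpendicular distance d = a/(2 tan(π/3)) = 0.04561 m from the centre, with end-angles ±π/3.
One side contributes B₁ = (μ₀I/4πd)·2 sin(π/3) = 7.71×10⁻⁵ T.
All 3 sides add in the same direction: B = 3 × 7.71×10⁻⁵ = 2.31×10⁻⁴ T.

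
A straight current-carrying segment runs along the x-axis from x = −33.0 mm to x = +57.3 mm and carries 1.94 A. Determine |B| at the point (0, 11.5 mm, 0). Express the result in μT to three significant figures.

For a finite straight segment, B = (μ₀I/4πd)(sinθ₁ + sinθ₂), where θ₁, θ₂ are the angles from the perpendicular to each end.
The perpendicular distance is d = 0.0115 m; the end-offsets along the wire are a = 0.033 m and b = 0.0573 m.
sinθ₁ = 0.033/√(0.033²+0.0115²) = 0.9443; sinθ₂ = 0.0573/√(0.0573²+0.0115²) = 0.9804.
B = (4π×10⁻⁷ × 1.94) / (4π × 0.0115) × (0.9443 + 0.9804) = 3.25×10⁻⁵ T.

B ≈ 32.5 μT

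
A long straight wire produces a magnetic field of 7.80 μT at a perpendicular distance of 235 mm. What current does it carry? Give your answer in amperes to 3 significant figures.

For a long straight wire B = μ₀I/(2πd), so I = 2πdB/μ₀.
I = 2π × 0.235 × 7.80×10⁻⁶ / (4π×10⁻⁷) = 9.16 A.

I ≈ 9.16 A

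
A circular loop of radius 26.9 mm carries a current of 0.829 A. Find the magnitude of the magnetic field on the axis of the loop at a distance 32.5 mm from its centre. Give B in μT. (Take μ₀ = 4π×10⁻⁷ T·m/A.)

B ≈ 5.02 μT

On the axis of a circular loop, B = μ₀IR² / [2(R²+z²)^(3/2)].
R² + z² = (0.0269)² + (0.0325)² = 0.00178 m², and (R²+z²)^(3/2) = 7.51×10⁻⁵ m³.
B = (4π×10⁻⁷ × 0.829 × 0.0007236) / (2 × 7.51×10⁻⁵) = 5.02×10⁻⁶ T.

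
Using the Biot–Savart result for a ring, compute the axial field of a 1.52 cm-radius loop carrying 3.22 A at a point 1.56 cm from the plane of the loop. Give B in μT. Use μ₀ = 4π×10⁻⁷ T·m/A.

B ≈ 45.2 μT

On the axis of a circular loop, B = μ₀IR² / [2(R²+z²)^(3/2)].
R² + z² = (0.0152)² + (0.0156)² = 0.0004744 m², and (R²+z²)^(3/2) = 1.03×10⁻⁵ m³.
B = (4π×10⁻⁷ × 3.22 × 0.000231) / (2 × 1.03×10⁻⁵) = 4.52×10⁻⁵ T.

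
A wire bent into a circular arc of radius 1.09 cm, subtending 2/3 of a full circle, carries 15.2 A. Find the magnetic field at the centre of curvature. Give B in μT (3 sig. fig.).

The Biot–Savart field of a circular arc at its centre is B = μ₀Iφ/(4πR), with φ = 4.189 rad.
B = (4π×10⁻⁷ × 15.2 × 4.189) / (4π × 0.0109) = 5.84×10⁻⁴ T.

B ≈ 584 μT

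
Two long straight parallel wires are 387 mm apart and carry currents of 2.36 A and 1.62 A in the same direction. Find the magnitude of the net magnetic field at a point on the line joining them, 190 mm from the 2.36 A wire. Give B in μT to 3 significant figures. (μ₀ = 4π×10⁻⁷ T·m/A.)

B ≈ 0.840 μT

Each long wire gives B = μ₀I/(2πd). Distances are d₁ = 0.19 m and d₂ = 0.197 m.
B₁ = 2.48×10⁻⁶ T, B₂ = 1.64×10⁻⁶ T.
Between parallel currents the two contributions point in opposite directions, so they subtract. B = |B₁ − B₂| = |2.48×10⁻⁶ − 1.64×10⁻⁶| = 8.40×10⁻⁷ T.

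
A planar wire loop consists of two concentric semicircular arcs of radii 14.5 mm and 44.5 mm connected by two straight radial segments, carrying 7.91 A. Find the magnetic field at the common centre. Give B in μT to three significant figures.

The radial connectors point toward the centre, so dl × r̂ = 0 and they contribute nothing.
Each semicircle gives μ₀I/(4R): inner arc 1.71×10⁻⁴ T, outer arc 5.58×10⁻⁵ T.
The two arcs carry current in opposite angular senses, so their fields oppose: B = |1.71×10⁻⁴ − 5.58×10⁻⁵| = 1.16×10⁻⁴ T.

B ≈ 116 μT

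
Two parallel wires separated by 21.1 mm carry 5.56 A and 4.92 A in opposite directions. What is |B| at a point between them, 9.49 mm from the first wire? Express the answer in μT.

Each long wire gives B = μ₀I/(2πd). Distances are d₁ = 0.00949 m and d₂ = 0.01161 m.
B₁ = 1.17×10⁻⁴ T, B₂ = 8.48×10⁻⁵ T.
Between antiparallel currents both contributions point the same way, so they add. B = B₁ + B₂ = 1.17×10⁻⁴ + 8.48×10⁻⁵ = 2.02×10⁻⁴ T.

B ≈ 202 μT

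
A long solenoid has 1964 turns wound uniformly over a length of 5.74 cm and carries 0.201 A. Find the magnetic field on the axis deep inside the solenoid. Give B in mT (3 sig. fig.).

Inside a long solenoid, B = μ₀nI with n = 3.422×10⁴ turns/m.
B = 4π×10⁻⁷ × 3.422×10⁴ × 0.201 = 8.64×10⁻³ T.

B ≈ 8.64 mT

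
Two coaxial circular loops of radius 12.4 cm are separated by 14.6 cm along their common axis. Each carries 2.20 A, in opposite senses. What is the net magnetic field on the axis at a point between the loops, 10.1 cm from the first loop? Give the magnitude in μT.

Each loop contributes B = μ₀IR²/[2(R²+z²)^(3/2)] on the axis, with z measured from that loop.
Loop 1 (z = 0.101 m): B₁ = 5.20×10⁻⁶ T. Loop 2 (z = 0.045 m): B₂ = 9.26×10⁻⁶ T.
The fields oppose: B = |B₁ − B₂| = 4.06×10⁻⁶ T.

B ≈ 4.06 μT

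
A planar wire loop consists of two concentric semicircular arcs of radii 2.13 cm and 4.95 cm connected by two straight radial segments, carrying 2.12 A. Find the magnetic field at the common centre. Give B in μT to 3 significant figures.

The radial connectors point toward the centre, so dl × r̂ = 0 and they contribute nothing.
Each semicircle gives μ₀I/(4R): inner arc 3.13×10⁻⁵ T, outer arc 1.35×10⁻⁵ T.
The two arcs carry current in opposite angular senses, so their fields oppose: B = |3.13×10⁻⁵ − 1.35×10⁻⁵| = 1.78×10⁻⁵ T.

B ≈ 17.8 μT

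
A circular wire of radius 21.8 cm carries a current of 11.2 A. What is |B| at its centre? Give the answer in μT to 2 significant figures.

At the centre of a circular loop the Biot–Savart law gives B = μ₀I/(2R).
B = (4π×10⁻⁷ × 11.2) / (2 × 0.218) = 3.23×10⁻⁵ T.

B ≈ 32 μT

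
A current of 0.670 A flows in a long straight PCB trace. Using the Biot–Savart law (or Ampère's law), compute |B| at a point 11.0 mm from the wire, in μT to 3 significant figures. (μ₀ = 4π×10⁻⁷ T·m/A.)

B ≈ 12.2 μT

For an infinitely long straight wire, B = μ₀I/(2πd).
B = (4π×10⁻⁷ × 0.670) / (2π × 0.011) = 1.22×10⁻⁵ T.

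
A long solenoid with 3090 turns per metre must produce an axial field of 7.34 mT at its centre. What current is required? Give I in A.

Inside a long solenoid B = μ₀nI with n = 3090 m⁻¹, so I = B/(μ₀n).
I = 7.34×10⁻³ / (4π×10⁻⁷ × 3090) = 1.89 A.

I ≈ 1.89 A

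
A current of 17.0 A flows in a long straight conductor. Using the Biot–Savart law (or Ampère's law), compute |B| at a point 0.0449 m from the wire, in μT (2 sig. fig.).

For an infinitely long straight wire, B = μ₀I/(2πd).
B = (4π×10⁻⁷ × 17.0) / (2π × 0.0449) = 7.57×10⁻⁵ T.

B ≈ 76 μT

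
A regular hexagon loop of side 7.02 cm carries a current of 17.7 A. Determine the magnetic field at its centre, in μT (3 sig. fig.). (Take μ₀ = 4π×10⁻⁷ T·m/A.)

Each side is a finite straight segment at perpendicular distance d = a/(2 tan(π/6)) = 0.06079 m from the centre, with end-angles ±π/6.
One side contributes B₁ = (μ₀I/4πd)·2 sin(π/6) = 2.91×10⁻⁵ T.
All 6 sides add in the same direction: B = 6 × 2.91×10⁻⁵ = 1.75×10⁻⁴ T.

B ≈ 175 μT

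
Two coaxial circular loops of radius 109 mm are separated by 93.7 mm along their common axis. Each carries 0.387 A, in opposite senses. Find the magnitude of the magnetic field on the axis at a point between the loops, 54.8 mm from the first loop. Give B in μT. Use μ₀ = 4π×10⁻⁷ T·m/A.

B ≈ 0.273 μT

Each loop contributes B = μ₀IR²/[2(R²+z²)^(3/2)] on the axis, with z measured from that loop.
Loop 1 (z = 0.0548 m): B₁ = 1.59×10⁻⁶ T. Loop 2 (z = 0.0389 m): B₂ = 1.86×10⁻⁶ T.
The fields oppose: B = |B₁ − B₂| = 2.73×10⁻⁷ T.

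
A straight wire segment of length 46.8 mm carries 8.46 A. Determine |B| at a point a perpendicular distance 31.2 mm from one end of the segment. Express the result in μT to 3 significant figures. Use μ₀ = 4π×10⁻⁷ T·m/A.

For a finite straight segment, B = (μ₀I/4πd)(sinθ₁ + sinθ₂), where θ₁, θ₂ are the angles from the perpendicular to each end.
The perpendicular foot is at one end, so the two end-offsets along the wire are 0 and L = 0.0468 m.
sinθ₁ = 0/√(0²+0.0312²) = 0.0000; sinθ₂ = 0.0468/√(0.0468²+0.0312²) = 0.8321.
B = (4π×10⁻⁷ × 8.46) / (4π × 0.0312) × (0.0000 + 0.8321) = 2.26×10⁻⁵ T.

B ≈ 22.6 μT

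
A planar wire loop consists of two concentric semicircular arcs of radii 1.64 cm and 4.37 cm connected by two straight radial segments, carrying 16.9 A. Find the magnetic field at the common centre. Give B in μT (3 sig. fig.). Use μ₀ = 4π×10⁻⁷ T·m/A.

The radial connectors point toward the centre, so dl × r̂ = 0 and they contribute nothing.
Each semicircle gives μ₀I/(4R): inner arc 3.24×10⁻⁴ T, outer arc 1.21×10⁻⁴ T.
The two arcs carry current in opposite angular senses, so their fields oppose: B = |3.24×10⁻⁴ − 1.21×10⁻⁴| = 2.02×10⁻⁴ T.

B ≈ 202 μT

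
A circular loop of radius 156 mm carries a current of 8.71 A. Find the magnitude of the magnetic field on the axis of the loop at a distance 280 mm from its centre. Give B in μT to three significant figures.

B ≈ 4.04 μT

On the axis of a circular loop, B = μ₀IR² / [2(R²+z²)^(3/2)].
R² + z² = (0.156)² + (0.28)² = 0.1027 m², and (R²+z²)^(3/2) = 3.29×10⁻² m³.
B = (4π×10⁻⁷ × 8.71 × 0.02434) / (2 × 3.29×10⁻²) = 4.04×10⁻⁶ T.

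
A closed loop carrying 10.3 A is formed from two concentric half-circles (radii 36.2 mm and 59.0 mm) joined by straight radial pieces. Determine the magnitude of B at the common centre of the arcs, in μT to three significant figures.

B ≈ 34.5 μT

The radial connectors point toward the centre, so dl × r̂ = 0 and they contribute nothing.
Each semicircle gives μ₀I/(4R): inner arc 8.94×10⁻⁵ T, outer arc 5.48×10⁻⁵ T.
The two arcs carry current in opposite angular senses, so their fields oppose: B = |8.94×10⁻⁵ − 5.48×10⁻⁵| = 3.45×10⁻⁵ T.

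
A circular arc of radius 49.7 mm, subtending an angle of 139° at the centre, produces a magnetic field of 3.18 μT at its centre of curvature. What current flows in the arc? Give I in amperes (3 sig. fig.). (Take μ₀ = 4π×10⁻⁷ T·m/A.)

I ≈ 0.651 A

For a circular arc, B = μ₀Iφ/(4πR) with φ in radians; here φ = 2.426 rad.
So I = 4πRB/(μ₀φ) = 4π × 0.0497 × 3.18×10⁻⁶ / (4π×10⁻⁷ × 2.426) = 0.651 A.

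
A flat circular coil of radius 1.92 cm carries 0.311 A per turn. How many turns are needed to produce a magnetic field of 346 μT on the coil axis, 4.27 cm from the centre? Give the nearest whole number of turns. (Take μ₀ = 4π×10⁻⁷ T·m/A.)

N = 493

For an N-turn coil, B = Nμ₀IR²/[2(R²+z²)^(3/2)]. A single turn gives B₁ = 7.02×10⁻⁷ T with R = 0.0192 m, z = 0.0427 m.
N = B/B₁ = 3.46×10⁻⁴ / 7.02×10⁻⁷ = 492.92.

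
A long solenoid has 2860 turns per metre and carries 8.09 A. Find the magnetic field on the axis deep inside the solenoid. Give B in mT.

Inside a long solenoid, B = μ₀nI with n = 2860 turns/m.
B = 4π×10⁻⁷ × 2860 × 8.09 = 2.91×10⁻² T.

B ≈ 29.1 mT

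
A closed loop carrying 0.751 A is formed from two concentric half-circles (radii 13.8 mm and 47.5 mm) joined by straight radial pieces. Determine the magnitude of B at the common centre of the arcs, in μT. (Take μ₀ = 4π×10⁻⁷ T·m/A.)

B ≈ 12.1 μT

The radial connectors point toward the centre, so dl × r̂ = 0 and they contribute nothing.
Each semicircle gives μ₀I/(4R): inner arc 1.71×10⁻⁵ T, outer arc 4.97×10⁻⁶ T.
The two arcs carry current in opposite angular senses, so their fields oppose: B = |1.71×10⁻⁵ − 4.97×10⁻⁶| = 1.21×10⁻⁵ T.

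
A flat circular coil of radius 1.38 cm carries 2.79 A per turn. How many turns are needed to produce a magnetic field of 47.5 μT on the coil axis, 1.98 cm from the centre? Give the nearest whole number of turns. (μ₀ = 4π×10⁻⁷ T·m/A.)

For an N-turn coil, B = Nμ₀IR²/[2(R²+z²)^(3/2)]. A single turn gives B₁ = 2.37×10⁻⁵ T with R = 0.0138 m, z = 0.0198 m.
N = B/B₁ = 4.75×10⁻⁵ / 2.37×10⁻⁵ = 2.00.

N = 2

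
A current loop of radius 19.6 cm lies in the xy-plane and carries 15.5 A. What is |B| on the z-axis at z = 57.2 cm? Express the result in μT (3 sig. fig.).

B ≈ 1.69 μT

On the axis of a circular loop, B = μ₀IR² / [2(R²+z²)^(3/2)].
R² + z² = (0.196)² + (0.572)² = 0.3656 m², and (R²+z²)^(3/2) = 0.221 m³.
B = (4π×10⁻⁷ × 15.5 × 0.03842) / (2 × 0.221) = 1.69×10⁻⁶ T.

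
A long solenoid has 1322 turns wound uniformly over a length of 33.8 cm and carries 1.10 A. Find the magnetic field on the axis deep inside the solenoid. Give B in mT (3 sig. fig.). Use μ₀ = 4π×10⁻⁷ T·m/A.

Inside a long solenoid, B = μ₀nI with n = 3911 turns/m.
B = 4π×10⁻⁷ × 3911 × 1.10 = 5.41×10⁻³ T.

B ≈ 5.41 mT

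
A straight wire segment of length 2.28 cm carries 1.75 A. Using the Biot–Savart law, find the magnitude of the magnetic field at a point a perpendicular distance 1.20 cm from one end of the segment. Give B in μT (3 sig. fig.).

For a finite straight segment, B = (μ₀I/4πd)(sinθ₁ + sinθ₂), where θ₁, θ₂ are the angles from the perpendicular to each end.
The perpendicular foot is at one end, so the two end-offsets along the wire are 0 and L = 0.0228 m.
sinθ₁ = 0/√(0²+0.012²) = 0.0000; sinθ₂ = 0.0228/√(0.0228²+0.012²) = 0.8849.
B = (4π×10⁻⁷ × 1.75) / (4π × 0.012) × (0.0000 + 0.8849) = 1.29×10⁻⁵ T.

B ≈ 12.9 μT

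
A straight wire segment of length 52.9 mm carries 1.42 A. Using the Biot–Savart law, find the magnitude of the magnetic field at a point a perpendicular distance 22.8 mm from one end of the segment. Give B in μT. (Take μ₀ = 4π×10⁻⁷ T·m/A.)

For a finite straight segment, B = (μ₀I/4πd)(sinθ₁ + sinθ₂), where θ₁, θ₂ are the angles from the perpendicular to each end.
The perpendicular foot is at one end, so the two end-offsets along the wire are 0 and L = 0.0529 m.
sinθ₁ = 0/√(0²+0.0228²) = 0.0000; sinθ₂ = 0.0529/√(0.0529²+0.0228²) = 0.9183.
B = (4π×10⁻⁷ × 1.42) / (4π × 0.0228) × (0.0000 + 0.9183) = 5.72×10⁻⁶ T.

B ≈ 5.72 μT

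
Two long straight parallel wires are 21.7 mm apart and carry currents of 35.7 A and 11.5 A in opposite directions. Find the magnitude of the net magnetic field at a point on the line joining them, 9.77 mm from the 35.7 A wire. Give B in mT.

B ≈ 0.924 mT

Each long wire gives B = μ₀I/(2πd). Distances are d₁ = 0.00977 m and d₂ = 0.01193 m.
B₁ = 7.31×10⁻⁴ T, B₂ = 1.93×10⁻⁴ T.
Between antiparallel currents both contributions point the same way, so they add. B = B₁ + B₂ = 7.31×10⁻⁴ + 1.93×10⁻⁴ = 9.24×10⁻⁴ T.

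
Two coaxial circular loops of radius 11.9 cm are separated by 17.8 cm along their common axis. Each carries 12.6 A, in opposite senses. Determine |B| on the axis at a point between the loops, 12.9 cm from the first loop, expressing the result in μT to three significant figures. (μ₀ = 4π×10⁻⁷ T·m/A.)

B ≈ 31.9 μT

Each loop contributes B = μ₀IR²/[2(R²+z²)^(3/2)] on the axis, with z measured from that loop.
Loop 1 (z = 0.129 m): B₁ = 2.07×10⁻⁵ T. Loop 2 (z = 0.049 m): B₂ = 5.26×10⁻⁵ T.
The fields oppose: B = |B₁ − B₂| = 3.19×10⁻⁵ T.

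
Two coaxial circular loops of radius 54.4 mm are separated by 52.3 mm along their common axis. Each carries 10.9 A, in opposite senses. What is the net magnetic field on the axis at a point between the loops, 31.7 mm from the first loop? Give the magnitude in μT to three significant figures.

B ≈ 21.8 μT

Each loop contributes B = μ₀IR²/[2(R²+z²)^(3/2)] on the axis, with z measured from that loop.
Loop 1 (z = 0.0317 m): B₁ = 8.12×10⁻⁵ T. Loop 2 (z = 0.0206 m): B₂ = 1.03×10⁻⁴ T.
The fields oppose: B = |B₁ − B₂| = 2.18×10⁻⁵ T.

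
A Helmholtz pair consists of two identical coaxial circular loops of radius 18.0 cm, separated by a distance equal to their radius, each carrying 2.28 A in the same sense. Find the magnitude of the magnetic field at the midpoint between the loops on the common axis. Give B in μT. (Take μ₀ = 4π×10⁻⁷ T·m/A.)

Each loop contributes B = μ₀IR²/[2(R²+z²)^(3/2)] on the axis, with z measured from that loop.
Loop 1 (z = 0.09 m): B₁ = 5.69×10⁻⁶ T. Loop 2 (z = 0.09 m): B₂ = 5.69×10⁻⁶ T.
The fields add: B = B₁ + B₂ = 1.14×10⁻⁵ T.

B ≈ 11.4 μT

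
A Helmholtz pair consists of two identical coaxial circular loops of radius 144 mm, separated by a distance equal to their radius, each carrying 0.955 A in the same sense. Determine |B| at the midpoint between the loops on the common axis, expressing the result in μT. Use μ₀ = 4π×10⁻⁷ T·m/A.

Each loop contributes B = μ₀IR²/[2(R²+z²)^(3/2)] on the axis, with z measured from that loop.
Loop 1 (z = 0.072 m): B₁ = 2.98×10⁻⁶ T. Loop 2 (z = 0.072 m): B₂ = 2.98×10⁻⁶ T.
The fields add: B = B₁ + B₂ = 5.96×10⁻⁶ T.

B ≈ 5.96 μT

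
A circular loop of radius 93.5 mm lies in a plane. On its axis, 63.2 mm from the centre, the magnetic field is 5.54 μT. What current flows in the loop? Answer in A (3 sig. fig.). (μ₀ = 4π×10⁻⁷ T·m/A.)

On the axis of a loop, B = μ₀IR²/[2(R²+z²)^(3/2)], so I = 2B(R²+z²)^(3/2)/(μ₀R²).
R² + z² = 0.008742 + 0.003994 = 0.01274 m²; raised to 3/2 gives 1.44×10⁻³ m³.
I = 2 × 5.54×10⁻⁶ × 1.44×10⁻³ / (1.26×10⁻⁶ × 0.008742) = 1.45 A.

I ≈ 1.45 A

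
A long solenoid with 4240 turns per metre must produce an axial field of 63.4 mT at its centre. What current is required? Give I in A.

I ≈ 11.9 A

Inside a long solenoid B = μ₀nI with n = 4240 m⁻¹, so I = B/(μ₀n).
I = 6.34×10⁻² / (4π×10⁻⁷ × 4240) = 11.9 A.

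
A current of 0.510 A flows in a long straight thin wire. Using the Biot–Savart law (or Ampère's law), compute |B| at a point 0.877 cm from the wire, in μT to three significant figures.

For an infinitely long straight wire, B = μ₀I/(2πd).
B = (4π×10⁻⁷ × 0.510) / (2π × 0.00877) = 1.16×10⁻⁵ T.

B ≈ 11.6 μT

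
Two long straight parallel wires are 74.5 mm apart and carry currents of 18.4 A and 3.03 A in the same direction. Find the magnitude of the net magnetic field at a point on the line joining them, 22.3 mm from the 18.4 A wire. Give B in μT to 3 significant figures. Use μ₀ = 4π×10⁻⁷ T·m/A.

B ≈ 153 μT

Each long wire gives B = μ₀I/(2πd). Distances are d₁ = 0.0223 m and d₂ = 0.0522 m.
B₁ = 1.65×10⁻⁴ T, B₂ = 1.16×10⁻⁵ T.
Between parallel currents the two contributions point in opposite directions, so they subtract. B = |B₁ − B₂| = |1.65×10⁻⁴ − 1.16×10⁻⁵| = 1.53×10⁻⁴ T.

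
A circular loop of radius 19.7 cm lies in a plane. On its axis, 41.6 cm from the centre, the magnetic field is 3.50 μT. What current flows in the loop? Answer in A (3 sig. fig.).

I ≈ 14.0 A

On the axis of a loop, B = μ₀IR²/[2(R²+z²)^(3/2)], so I = 2B(R²+z²)^(3/2)/(μ₀R²).
R² + z² = 0.03881 + 0.1731 = 0.2119 m²; raised to 3/2 gives 9.75×10⁻² m³.
I = 2 × 3.50×10⁻⁶ × 9.75×10⁻² / (1.26×10⁻⁶ × 0.03881) = 14.0 A.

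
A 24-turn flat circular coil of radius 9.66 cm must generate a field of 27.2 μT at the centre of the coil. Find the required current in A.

I ≈ 0.174 A

For an N-turn coil, B = Nμ₀I/(2R) with R = 0.0966 m, so I = 2RB/(Nμ₀) = 2 × 0.0966 × 2.72×10⁻⁵ / (24 × 4π×10⁻⁷) = 0.174 A.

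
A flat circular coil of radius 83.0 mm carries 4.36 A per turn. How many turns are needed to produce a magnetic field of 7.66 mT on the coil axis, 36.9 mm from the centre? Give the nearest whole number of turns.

N = 304

For an N-turn coil, B = Nμ₀IR²/[2(R²+z²)^(3/2)]. A single turn gives B₁ = 2.52×10⁻⁵ T with R = 0.083 m, z = 0.0369 m.
N = B/B₁ = 7.66×10⁻³ / 2.52×10⁻⁵ = 304.18.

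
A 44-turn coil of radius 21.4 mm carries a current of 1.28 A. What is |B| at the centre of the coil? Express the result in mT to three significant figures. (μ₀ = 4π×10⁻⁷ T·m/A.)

B ≈ 1.65 mT

For an N-turn flat coil, B = Nμ₀I/(2R) with R = 0.0214 m.
B = 44 × 3.76×10⁻⁵ T = 1.65×10⁻³ T.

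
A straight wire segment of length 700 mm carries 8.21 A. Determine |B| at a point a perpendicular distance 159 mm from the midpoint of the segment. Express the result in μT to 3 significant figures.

For a finite straight segment, B = (μ₀I/4πd)(sinθ₁ + sinθ₂), where θ₁, θ₂ are the angles from the perpendicular to each end.
The perpendicular from the point meets the wire at its midpoint, so each end is L/2 = 0.35 m away along the wire.
sinθ₁ = 0.35/√(0.35²+0.159²) = 0.9105; sinθ₂ = 0.35/√(0.35²+0.159²) = 0.9105.
B = (4π×10⁻⁷ × 8.21) / (4π × 0.159) × (0.9105 + 0.9105) = 9.40×10⁻⁶ T.

B ≈ 9.40 μT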